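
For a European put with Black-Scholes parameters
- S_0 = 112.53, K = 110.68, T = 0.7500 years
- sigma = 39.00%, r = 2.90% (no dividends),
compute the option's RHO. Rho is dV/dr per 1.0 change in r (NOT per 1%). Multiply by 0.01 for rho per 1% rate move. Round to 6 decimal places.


Answer: Rho = -42.406208

Derivation:
d1 = 0.2823515143; d2 = -0.0553983931
phi(d1) = 0.3833527398; exp(-qT) = 1.0000000000; exp(-rT) = 0.9784848257
N(-d2) = 0.5220894620
Rho = -K*T*exp(-rT)*N(-d2) = -110.6800 * 0.7500 * 0.9784848257 * 0.5220894620 = -42.406208


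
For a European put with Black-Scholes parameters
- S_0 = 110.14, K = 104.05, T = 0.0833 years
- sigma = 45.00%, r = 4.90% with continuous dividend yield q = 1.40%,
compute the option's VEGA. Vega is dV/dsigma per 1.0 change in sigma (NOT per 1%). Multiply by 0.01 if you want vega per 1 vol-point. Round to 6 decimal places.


Answer: Vega = 11.034224

Derivation:
d1 = 0.5253426044; d2 = 0.3954647772
phi(d1) = 0.3475207307; exp(-qT) = 0.9988344797; exp(-rT) = 0.9959266188
Vega = S * exp(-qT) * phi(d1) * sqrt(T) = 110.1400 * 0.9988344797 * 0.3475207307 * 0.2886173938 = 11.034224


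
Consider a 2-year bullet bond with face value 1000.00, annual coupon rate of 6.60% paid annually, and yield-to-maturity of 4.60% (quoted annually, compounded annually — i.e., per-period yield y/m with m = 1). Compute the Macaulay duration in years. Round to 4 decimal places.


Answer: Macaulay duration = 1.9392 years

Derivation:
Coupon per period c = face * coupon_rate / m = 66.000000
Periods per year m = 1; per-period yield y/m = 0.046000
Number of cashflows N = 2
Cashflows (t years, CF_t, discount factor 1/(1+y/m)^(m*t), PV):
  t = 1.0000: CF_t = 66.000000, DF = 0.956023, PV = 63.097514
  t = 2.0000: CF_t = 1066.000000, DF = 0.913980, PV = 974.302542
Price P = sum_t PV_t = 1037.400056
Macaulay numerator sum_t t * PV_t:
  t * PV_t at t = 1.0000: 63.097514
  t * PV_t at t = 2.0000: 1948.605084
Macaulay duration D = (sum_t t * PV_t) / P = 2011.702598 / 1037.400056 = 1.939177


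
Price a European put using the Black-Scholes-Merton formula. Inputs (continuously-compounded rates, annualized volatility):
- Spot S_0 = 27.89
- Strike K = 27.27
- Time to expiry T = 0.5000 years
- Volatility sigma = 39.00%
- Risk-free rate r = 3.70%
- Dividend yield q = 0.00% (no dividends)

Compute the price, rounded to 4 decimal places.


d1 = (ln(S/K) + (r - q + 0.5*sigma^2) * T) / (sigma * sqrt(T)) = 0.28649068
d2 = d1 - sigma * sqrt(T) = 0.01071903
exp(-rT) = 0.98167007; exp(-qT) = 1.00000000
P = K * exp(-rT) * N(-d2) - S_0 * exp(-qT) * N(-d1)
N(-d1) = 0.38725117; N(-d2) = 0.49572381
P = 27.2700 * 0.98167007 * 0.49572381 - 27.8900 * 1.00000000 * 0.38725117 = 2.4702

Answer: Price = 2.4702


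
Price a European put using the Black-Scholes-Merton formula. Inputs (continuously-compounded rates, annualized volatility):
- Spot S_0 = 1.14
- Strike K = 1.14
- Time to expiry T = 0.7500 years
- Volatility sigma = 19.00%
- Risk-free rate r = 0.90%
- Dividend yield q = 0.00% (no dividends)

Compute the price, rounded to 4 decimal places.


d1 = (ln(S/K) + (r - q + 0.5*sigma^2) * T) / (sigma * sqrt(T)) = 0.12329467
d2 = d1 - sigma * sqrt(T) = -0.04125016
exp(-rT) = 0.99327273; exp(-qT) = 1.00000000
P = K * exp(-rT) * N(-d2) - S_0 * exp(-qT) * N(-d1)
N(-d1) = 0.45093688; N(-d2) = 0.51645177
P = 1.1400 * 0.99327273 * 0.51645177 - 1.1400 * 1.00000000 * 0.45093688 = 0.0707

Answer: Price = 0.0707


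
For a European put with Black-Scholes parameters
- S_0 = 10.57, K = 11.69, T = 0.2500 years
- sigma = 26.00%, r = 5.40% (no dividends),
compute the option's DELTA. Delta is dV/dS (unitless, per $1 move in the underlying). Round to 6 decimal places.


d1 = -0.6058767354; d2 = -0.7358767354
phi(d1) = 0.3320459744; exp(-qT) = 1.0000000000; exp(-rT) = 0.9865907163
N(-d1) = 0.7277016954
Delta = -exp(-qT) * N(-d1) = -1.0000000000 * 0.7277016954 = -0.727702

Answer: Delta = -0.727702


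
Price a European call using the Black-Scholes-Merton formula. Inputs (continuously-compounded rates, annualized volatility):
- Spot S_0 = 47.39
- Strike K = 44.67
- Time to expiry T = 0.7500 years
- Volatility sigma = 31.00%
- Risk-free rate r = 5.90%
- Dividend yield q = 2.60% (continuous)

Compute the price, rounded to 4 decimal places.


Answer: Price = 6.8612

Derivation:
d1 = (ln(S/K) + (r - q + 0.5*sigma^2) * T) / (sigma * sqrt(T)) = 0.44659571
d2 = d1 - sigma * sqrt(T) = 0.17812783
exp(-rT) = 0.95671475; exp(-qT) = 0.98068890
C = S_0 * exp(-qT) * N(d1) - K * exp(-rT) * N(d2)
N(d1) = 0.67241650; N(d2) = 0.57068871
C = 47.3900 * 0.98068890 * 0.67241650 - 44.6700 * 0.95671475 * 0.57068871 = 6.8612


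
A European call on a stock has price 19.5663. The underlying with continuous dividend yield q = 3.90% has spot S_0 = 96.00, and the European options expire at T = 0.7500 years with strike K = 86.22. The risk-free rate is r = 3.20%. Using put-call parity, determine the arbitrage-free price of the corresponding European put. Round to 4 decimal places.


Answer: Put price = 10.5090

Derivation:
Put-call parity: C - P = S_0 * exp(-qT) - K * exp(-rT).
S_0 * exp(-qT) = 96.0000 * 0.97117364 = 93.23266951
K * exp(-rT) = 86.2200 * 0.97628571 = 84.17535390
P = C - S*exp(-qT) + K*exp(-rT)
P = 19.5663 - 93.23266951 + 84.17535390 = 10.5090


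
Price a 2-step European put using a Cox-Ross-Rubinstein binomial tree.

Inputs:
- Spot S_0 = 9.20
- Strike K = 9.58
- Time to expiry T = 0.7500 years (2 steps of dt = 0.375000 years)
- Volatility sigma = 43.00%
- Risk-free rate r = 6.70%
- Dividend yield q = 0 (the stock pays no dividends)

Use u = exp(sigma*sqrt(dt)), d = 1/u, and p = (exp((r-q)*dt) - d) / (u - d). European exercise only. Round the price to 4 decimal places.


dt = T/N = 0.375000
u = exp(sigma*sqrt(dt)) = 1.301243; d = 1/u = 0.768496
p = (exp((r-q)*dt) - d) / (u - d) = 0.482306
Discount per step: exp(-r*dt) = 0.975188
Stock lattice S(k, i) with i counting down-moves:
  k=0: S(0,0) = 9.2000
  k=1: S(1,0) = 11.9714; S(1,1) = 7.0702
  k=2: S(2,0) = 15.5778; S(2,1) = 9.2000; S(2,2) = 5.4334
Terminal payoffs V(N, i) = max(K - S_T, 0):
  V(2,0) = 0.000000; V(2,1) = 0.380000; V(2,2) = 4.146610
Backward induction: V(k, i) = exp(-r*dt) * [p * V(k+1, i) + (1-p) * V(k+1, i+1)].
  V(1,0) = exp(-r*dt) * [p*0.000000 + (1-p)*0.380000] = 0.191842
  V(1,1) = exp(-r*dt) * [p*0.380000 + (1-p)*4.146610] = 2.272139
  V(0,0) = exp(-r*dt) * [p*0.191842 + (1-p)*2.272139] = 1.237318

Answer: Price = V(0,0) = 1.2373


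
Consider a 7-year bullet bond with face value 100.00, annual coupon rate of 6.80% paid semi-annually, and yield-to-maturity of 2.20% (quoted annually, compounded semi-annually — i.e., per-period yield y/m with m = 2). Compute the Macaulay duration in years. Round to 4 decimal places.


Answer: Macaulay duration = 5.8700 years

Derivation:
Coupon per period c = face * coupon_rate / m = 3.400000
Periods per year m = 2; per-period yield y/m = 0.011000
Number of cashflows N = 14
Cashflows (t years, CF_t, discount factor 1/(1+y/m)^(m*t), PV):
  t = 0.5000: CF_t = 3.400000, DF = 0.989120, PV = 3.363007
  t = 1.0000: CF_t = 3.400000, DF = 0.978358, PV = 3.326416
  t = 1.5000: CF_t = 3.400000, DF = 0.967713, PV = 3.290224
  t = 2.0000: CF_t = 3.400000, DF = 0.957184, PV = 3.254425
  t = 2.5000: CF_t = 3.400000, DF = 0.946769, PV = 3.219016
  t = 3.0000: CF_t = 3.400000, DF = 0.936468, PV = 3.183992
  t = 3.5000: CF_t = 3.400000, DF = 0.926279, PV = 3.149349
  t = 4.0000: CF_t = 3.400000, DF = 0.916201, PV = 3.115083
  t = 4.5000: CF_t = 3.400000, DF = 0.906232, PV = 3.081190
  t = 5.0000: CF_t = 3.400000, DF = 0.896372, PV = 3.047666
  t = 5.5000: CF_t = 3.400000, DF = 0.886620, PV = 3.014506
  t = 6.0000: CF_t = 3.400000, DF = 0.876973, PV = 2.981708
  t = 6.5000: CF_t = 3.400000, DF = 0.867431, PV = 2.949266
  t = 7.0000: CF_t = 103.400000, DF = 0.857993, PV = 88.716492
Price P = sum_t PV_t = 129.692341
Macaulay numerator sum_t t * PV_t:
  t * PV_t at t = 0.5000: 1.681503
  t * PV_t at t = 1.0000: 3.326416
  t * PV_t at t = 1.5000: 4.935336
  t * PV_t at t = 2.0000: 6.508850
  t * PV_t at t = 2.5000: 8.047540
  t * PV_t at t = 3.0000: 9.551976
  t * PV_t at t = 3.5000: 11.022722
  t * PV_t at t = 4.0000: 12.460333
  t * PV_t at t = 4.5000: 13.865356
  t * PV_t at t = 5.0000: 15.238330
  t * PV_t at t = 5.5000: 16.579785
  t * PV_t at t = 6.0000: 17.890246
  t * PV_t at t = 6.5000: 19.170227
  t * PV_t at t = 7.0000: 621.015444
Macaulay duration D = (sum_t t * PV_t) / P = 761.294065 / 129.692341 = 5.870000


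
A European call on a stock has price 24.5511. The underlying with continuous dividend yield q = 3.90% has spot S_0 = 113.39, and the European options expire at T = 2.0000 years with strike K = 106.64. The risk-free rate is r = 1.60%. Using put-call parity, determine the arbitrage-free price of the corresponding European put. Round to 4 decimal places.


Answer: Put price = 22.9509

Derivation:
Put-call parity: C - P = S_0 * exp(-qT) - K * exp(-rT).
S_0 * exp(-qT) = 113.3900 * 0.92496443 = 104.88171633
K * exp(-rT) = 106.6400 * 0.96850658 = 103.28154191
P = C - S*exp(-qT) + K*exp(-rT)
P = 24.5511 - 104.88171633 + 103.28154191 = 22.9509


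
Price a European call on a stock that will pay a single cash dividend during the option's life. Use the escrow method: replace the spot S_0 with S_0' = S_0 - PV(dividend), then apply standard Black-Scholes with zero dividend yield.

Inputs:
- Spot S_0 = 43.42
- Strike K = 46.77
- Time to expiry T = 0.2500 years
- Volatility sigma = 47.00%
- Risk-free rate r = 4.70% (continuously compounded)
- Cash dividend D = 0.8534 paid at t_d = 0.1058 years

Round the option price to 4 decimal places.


PV(D) = D * exp(-r * t_d) = 0.8534 * 0.99503974 = 0.84916692
S_0' = S_0 - PV(D) = 43.4200 - 0.84916692 = 42.57083308
d1 = (ln(S_0'/K) + (r + sigma^2/2)*T) / (sigma*sqrt(T)) = -0.23280903
d2 = d1 - sigma*sqrt(T) = -0.46780903
exp(-rT) = 0.98831876
N(d1) = 0.40795485; N(d2) = 0.31996058
C = S_0' * N(d1) - K * exp(-rT) * N(d2) = 42.57083308 * 0.40795485 - 46.7700 * 0.98831876 * 0.31996058 = 2.5772

Answer: Price = 2.5772


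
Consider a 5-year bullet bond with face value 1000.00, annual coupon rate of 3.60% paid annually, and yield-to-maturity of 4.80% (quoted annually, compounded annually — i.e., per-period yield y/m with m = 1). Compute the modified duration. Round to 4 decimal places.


Answer: Modified duration = 4.4406

Derivation:
Coupon per period c = face * coupon_rate / m = 36.000000
Periods per year m = 1; per-period yield y/m = 0.048000
Number of cashflows N = 5
Cashflows (t years, CF_t, discount factor 1/(1+y/m)^(m*t), PV):
  t = 1.0000: CF_t = 36.000000, DF = 0.954198, PV = 34.351145
  t = 2.0000: CF_t = 36.000000, DF = 0.910495, PV = 32.777810
  t = 3.0000: CF_t = 36.000000, DF = 0.868793, PV = 31.276536
  t = 4.0000: CF_t = 36.000000, DF = 0.829001, PV = 29.844023
  t = 5.0000: CF_t = 1036.000000, DF = 0.791031, PV = 819.508273
Price P = sum_t PV_t = 947.757788
First compute Macaulay numerator sum_t t * PV_t:
  t * PV_t at t = 1.0000: 34.351145
  t * PV_t at t = 2.0000: 65.555620
  t * PV_t at t = 3.0000: 93.829609
  t * PV_t at t = 4.0000: 119.376093
  t * PV_t at t = 5.0000: 4097.541365
Macaulay duration D = 4410.653833 / 947.757788 = 4.653777
Modified duration = D / (1 + y/m) = 4.653777 / (1 + 0.048000) = 4.440627


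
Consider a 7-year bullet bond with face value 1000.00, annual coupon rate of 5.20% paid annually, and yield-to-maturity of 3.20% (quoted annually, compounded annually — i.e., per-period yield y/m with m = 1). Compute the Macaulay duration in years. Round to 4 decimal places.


Answer: Macaulay duration = 6.1055 years

Derivation:
Coupon per period c = face * coupon_rate / m = 52.000000
Periods per year m = 1; per-period yield y/m = 0.032000
Number of cashflows N = 7
Cashflows (t years, CF_t, discount factor 1/(1+y/m)^(m*t), PV):
  t = 1.0000: CF_t = 52.000000, DF = 0.968992, PV = 50.387597
  t = 2.0000: CF_t = 52.000000, DF = 0.938946, PV = 48.825191
  t = 3.0000: CF_t = 52.000000, DF = 0.909831, PV = 47.311231
  t = 4.0000: CF_t = 52.000000, DF = 0.881620, PV = 45.844216
  t = 5.0000: CF_t = 52.000000, DF = 0.854283, PV = 44.422690
  t = 6.0000: CF_t = 52.000000, DF = 0.827793, PV = 43.045243
  t = 7.0000: CF_t = 1052.000000, DF = 0.802125, PV = 843.835630
Price P = sum_t PV_t = 1123.671798
Macaulay numerator sum_t t * PV_t:
  t * PV_t at t = 1.0000: 50.387597
  t * PV_t at t = 2.0000: 97.650382
  t * PV_t at t = 3.0000: 141.933694
  t * PV_t at t = 4.0000: 183.376866
  t * PV_t at t = 5.0000: 222.113452
  t * PV_t at t = 6.0000: 258.271456
  t * PV_t at t = 7.0000: 5906.849407
Macaulay duration D = (sum_t t * PV_t) / P = 6860.582853 / 1123.671798 = 6.105504


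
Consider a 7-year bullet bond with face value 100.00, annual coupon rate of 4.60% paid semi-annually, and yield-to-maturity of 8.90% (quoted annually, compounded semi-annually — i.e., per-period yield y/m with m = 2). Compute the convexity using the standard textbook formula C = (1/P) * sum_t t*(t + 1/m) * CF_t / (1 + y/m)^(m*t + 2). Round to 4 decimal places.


Answer: Convexity = 38.3403

Derivation:
Coupon per period c = face * coupon_rate / m = 2.300000
Periods per year m = 2; per-period yield y/m = 0.044500
Number of cashflows N = 14
Cashflows (t years, CF_t, discount factor 1/(1+y/m)^(m*t), PV):
  t = 0.5000: CF_t = 2.300000, DF = 0.957396, PV = 2.202011
  t = 1.0000: CF_t = 2.300000, DF = 0.916607, PV = 2.108196
  t = 1.5000: CF_t = 2.300000, DF = 0.877556, PV = 2.018378
  t = 2.0000: CF_t = 2.300000, DF = 0.840168, PV = 1.932387
  t = 2.5000: CF_t = 2.300000, DF = 0.804374, PV = 1.850059
  t = 3.0000: CF_t = 2.300000, DF = 0.770104, PV = 1.771239
  t = 3.5000: CF_t = 2.300000, DF = 0.737294, PV = 1.695777
  t = 4.0000: CF_t = 2.300000, DF = 0.705883, PV = 1.623530
  t = 4.5000: CF_t = 2.300000, DF = 0.675809, PV = 1.554361
  t = 5.0000: CF_t = 2.300000, DF = 0.647017, PV = 1.488139
  t = 5.5000: CF_t = 2.300000, DF = 0.619451, PV = 1.424738
  t = 6.0000: CF_t = 2.300000, DF = 0.593060, PV = 1.364038
  t = 6.5000: CF_t = 2.300000, DF = 0.567793, PV = 1.305924
  t = 7.0000: CF_t = 102.300000, DF = 0.543603, PV = 55.610579
Price P = sum_t PV_t = 77.949354
Convexity numerator sum_t t*(t + 1/m) * CF_t / (1+y/m)^(m*t + 2):
  t = 0.5000: term = 1.009189
  t = 1.0000: term = 2.898580
  t = 1.5000: term = 5.550177
  t = 2.0000: term = 8.856195
  t = 2.5000: term = 12.718327
  t = 3.0000: term = 17.047064
  t = 3.5000: term = 21.761051
  t = 4.0000: term = 26.786495
  t = 4.5000: term = 32.056601
  t = 5.0000: term = 37.511048
  t = 5.5000: term = 43.095508
  t = 6.0000: term = 48.761182
  t = 6.5000: term = 54.464380
  t = 7.0000: term = 2676.084534
Convexity = (1/P) * sum = 2988.600331 / 77.949354 = 38.340283


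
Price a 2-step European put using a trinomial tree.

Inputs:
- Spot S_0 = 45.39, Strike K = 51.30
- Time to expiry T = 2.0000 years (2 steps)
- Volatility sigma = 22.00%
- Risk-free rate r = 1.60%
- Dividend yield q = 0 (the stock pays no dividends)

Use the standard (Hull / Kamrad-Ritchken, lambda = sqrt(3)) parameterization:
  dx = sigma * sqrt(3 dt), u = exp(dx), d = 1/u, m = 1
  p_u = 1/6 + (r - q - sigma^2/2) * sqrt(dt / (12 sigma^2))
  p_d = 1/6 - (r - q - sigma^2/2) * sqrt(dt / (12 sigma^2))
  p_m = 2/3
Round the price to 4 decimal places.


dt = T/N = 1.000000; dx = sigma*sqrt(3*dt) = 0.381051
u = exp(dx) = 1.463823; d = 1/u = 0.683143
p_u = 0.155907, p_m = 0.666667, p_d = 0.177426
Discount per step: exp(-r*dt) = 0.984127
Stock lattice S(k, j) with j the centered position index:
  k=0: S(0,+0) = 45.3900
  k=1: S(1,-1) = 31.0079; S(1,+0) = 45.3900; S(1,+1) = 66.4429
  k=2: S(2,-2) = 21.1828; S(2,-1) = 31.0079; S(2,+0) = 45.3900; S(2,+1) = 66.4429; S(2,+2) = 97.2606
Terminal payoffs V(N, j) = max(K - S_T, 0):
  V(2,-2) = 30.117201; V(2,-1) = 20.292143; V(2,+0) = 5.910000; V(2,+1) = 0.000000; V(2,+2) = 0.000000
Backward induction: V(k, j) = exp(-r*dt) * [p_u * V(k+1, j+1) + p_m * V(k+1, j) + p_d * V(k+1, j-1)]
  V(1,-1) = exp(-r*dt) * [p_u*5.910000 + p_m*20.292143 + p_d*30.117201] = 19.478922
  V(1,+0) = exp(-r*dt) * [p_u*0.000000 + p_m*5.910000 + p_d*20.292143] = 7.420676
  V(1,+1) = exp(-r*dt) * [p_u*0.000000 + p_m*0.000000 + p_d*5.910000] = 1.031946
  V(0,+0) = exp(-r*dt) * [p_u*1.031946 + p_m*7.420676 + p_d*19.478922] = 8.428144

Answer: Price = V(0,0) = 8.4281


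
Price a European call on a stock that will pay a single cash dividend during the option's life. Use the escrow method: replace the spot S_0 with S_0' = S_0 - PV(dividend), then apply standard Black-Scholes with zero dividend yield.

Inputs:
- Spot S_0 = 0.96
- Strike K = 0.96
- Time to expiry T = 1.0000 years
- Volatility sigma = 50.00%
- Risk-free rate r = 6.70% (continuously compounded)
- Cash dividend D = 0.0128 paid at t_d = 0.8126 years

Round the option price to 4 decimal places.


Answer: Price = 0.2083

Derivation:
PV(D) = D * exp(-r * t_d) = 0.0128 * 0.94701135 = 0.01212175
S_0' = S_0 - PV(D) = 0.9600 - 0.01212175 = 0.94787825
d1 = (ln(S_0'/K) + (r + sigma^2/2)*T) / (sigma*sqrt(T)) = 0.35858557
d2 = d1 - sigma*sqrt(T) = -0.14141443
exp(-rT) = 0.93519520
N(d1) = 0.64004743; N(d2) = 0.44377128
C = S_0' * N(d1) - K * exp(-rT) * N(d2) = 0.94787825 * 0.64004743 - 0.9600 * 0.93519520 * 0.44377128 = 0.2083


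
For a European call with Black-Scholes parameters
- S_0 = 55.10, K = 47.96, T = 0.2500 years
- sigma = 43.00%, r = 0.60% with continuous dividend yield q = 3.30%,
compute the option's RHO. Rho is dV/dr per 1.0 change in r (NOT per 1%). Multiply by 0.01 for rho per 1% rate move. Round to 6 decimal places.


Answer: Rho = 8.305998

Derivation:
d1 = 0.7216041209; d2 = 0.5066041209
phi(d1) = 0.3074955120; exp(-qT) = 0.9917839379; exp(-rT) = 0.9985011244
N(d2) = 0.6937836918
Rho = K*T*exp(-rT)*N(d2) = 47.9600 * 0.2500 * 0.9985011244 * 0.6937836918 = 8.305998


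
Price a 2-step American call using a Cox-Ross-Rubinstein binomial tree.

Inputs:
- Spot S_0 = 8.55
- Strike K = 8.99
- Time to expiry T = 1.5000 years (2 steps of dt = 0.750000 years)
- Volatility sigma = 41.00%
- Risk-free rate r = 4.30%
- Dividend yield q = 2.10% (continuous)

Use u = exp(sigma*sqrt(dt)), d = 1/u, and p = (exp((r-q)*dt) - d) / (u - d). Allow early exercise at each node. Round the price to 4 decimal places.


dt = T/N = 0.750000
u = exp(sigma*sqrt(dt)) = 1.426281; d = 1/u = 0.701124
p = (exp((r-q)*dt) - d) / (u - d) = 0.435096
Discount per step: exp(-r*dt) = 0.968264
Stock lattice S(k, i) with i counting down-moves:
  k=0: S(0,0) = 8.5500
  k=1: S(1,0) = 12.1947; S(1,1) = 5.9946
  k=2: S(2,0) = 17.3931; S(2,1) = 8.5500; S(2,2) = 4.2030
Terminal payoffs V(N, i) = max(S_T - K, 0):
  V(2,0) = 8.403075; V(2,1) = 0.000000; V(2,2) = 0.000000
Backward induction: V(k, i) = exp(-r*dt) * [p * V(k+1, i) + (1-p) * V(k+1, i+1)]; then take max(V_cont, immediate exercise) for American.
  V(1,0) = exp(-r*dt) * [p*8.403075 + (1-p)*0.000000] = 3.540113; exercise = 3.204703; V(1,0) = max -> 3.540113
  V(1,1) = exp(-r*dt) * [p*0.000000 + (1-p)*0.000000] = 0.000000; exercise = 0.000000; V(1,1) = max -> 0.000000
  V(0,0) = exp(-r*dt) * [p*3.540113 + (1-p)*0.000000] = 1.491407; exercise = 0.000000; V(0,0) = max -> 1.491407

Answer: Price = V(0,0) = 1.4914


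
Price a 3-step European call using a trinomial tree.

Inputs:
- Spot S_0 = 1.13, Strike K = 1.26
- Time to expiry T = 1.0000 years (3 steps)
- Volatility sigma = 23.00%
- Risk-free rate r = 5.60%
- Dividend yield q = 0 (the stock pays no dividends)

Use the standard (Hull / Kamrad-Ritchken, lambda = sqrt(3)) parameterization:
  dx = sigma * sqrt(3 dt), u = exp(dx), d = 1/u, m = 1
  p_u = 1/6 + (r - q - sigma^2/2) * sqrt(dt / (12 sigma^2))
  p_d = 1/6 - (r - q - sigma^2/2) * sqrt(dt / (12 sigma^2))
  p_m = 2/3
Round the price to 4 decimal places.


dt = T/N = 0.333333; dx = sigma*sqrt(3*dt) = 0.230000
u = exp(dx) = 1.258600; d = 1/u = 0.794534
p_u = 0.188080, p_m = 0.666667, p_d = 0.145254
Discount per step: exp(-r*dt) = 0.981506
Stock lattice S(k, j) with j the centered position index:
  k=0: S(0,+0) = 1.1300
  k=1: S(1,-1) = 0.8978; S(1,+0) = 1.1300; S(1,+1) = 1.4222
  k=2: S(2,-2) = 0.7134; S(2,-1) = 0.8978; S(2,+0) = 1.1300; S(2,+1) = 1.4222; S(2,+2) = 1.7900
  k=3: S(3,-3) = 0.5668; S(3,-2) = 0.7134; S(3,-1) = 0.8978; S(3,+0) = 1.1300; S(3,+1) = 1.4222; S(3,+2) = 1.7900; S(3,+3) = 2.2529
Terminal payoffs V(N, j) = max(S_T - K, 0):
  V(3,-3) = 0.000000; V(3,-2) = 0.000000; V(3,-1) = 0.000000; V(3,+0) = 0.000000; V(3,+1) = 0.162218; V(3,+2) = 0.530004; V(3,+3) = 0.992899
Backward induction: V(k, j) = exp(-r*dt) * [p_u * V(k+1, j+1) + p_m * V(k+1, j) + p_d * V(k+1, j-1)]
  V(2,-2) = exp(-r*dt) * [p_u*0.000000 + p_m*0.000000 + p_d*0.000000] = 0.000000
  V(2,-1) = exp(-r*dt) * [p_u*0.000000 + p_m*0.000000 + p_d*0.000000] = 0.000000
  V(2,+0) = exp(-r*dt) * [p_u*0.162218 + p_m*0.000000 + p_d*0.000000] = 0.029946
  V(2,+1) = exp(-r*dt) * [p_u*0.530004 + p_m*0.162218 + p_d*0.000000] = 0.203985
  V(2,+2) = exp(-r*dt) * [p_u*0.992899 + p_m*0.530004 + p_d*0.162218] = 0.553219
  V(1,-1) = exp(-r*dt) * [p_u*0.029946 + p_m*0.000000 + p_d*0.000000] = 0.005528
  V(1,+0) = exp(-r*dt) * [p_u*0.203985 + p_m*0.029946 + p_d*0.000000] = 0.057250
  V(1,+1) = exp(-r*dt) * [p_u*0.553219 + p_m*0.203985 + p_d*0.029946] = 0.239869
  V(0,+0) = exp(-r*dt) * [p_u*0.239869 + p_m*0.057250 + p_d*0.005528] = 0.082529

Answer: Price = V(0,0) = 0.0825


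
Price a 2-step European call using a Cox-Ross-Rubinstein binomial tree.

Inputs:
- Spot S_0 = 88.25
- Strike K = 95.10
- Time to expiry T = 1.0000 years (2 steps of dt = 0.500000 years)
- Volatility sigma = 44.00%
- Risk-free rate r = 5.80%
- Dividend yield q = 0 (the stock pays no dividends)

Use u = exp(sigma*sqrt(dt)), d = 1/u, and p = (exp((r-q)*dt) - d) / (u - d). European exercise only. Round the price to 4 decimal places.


Answer: Price = V(0,0) = 14.4115

Derivation:
dt = T/N = 0.500000
u = exp(sigma*sqrt(dt)) = 1.364963; d = 1/u = 0.732621
p = (exp((r-q)*dt) - d) / (u - d) = 0.469372
Discount per step: exp(-r*dt) = 0.971416
Stock lattice S(k, i) with i counting down-moves:
  k=0: S(0,0) = 88.2500
  k=1: S(1,0) = 120.4579; S(1,1) = 64.6538
  k=2: S(2,0) = 164.4206; S(2,1) = 88.2500; S(2,2) = 47.3667
Terminal payoffs V(N, i) = max(S_T - K, 0):
  V(2,0) = 69.320581; V(2,1) = 0.000000; V(2,2) = 0.000000
Backward induction: V(k, i) = exp(-r*dt) * [p * V(k+1, i) + (1-p) * V(k+1, i+1)].
  V(1,0) = exp(-r*dt) * [p*69.320581 + (1-p)*0.000000] = 31.607142
  V(1,1) = exp(-r*dt) * [p*0.000000 + (1-p)*0.000000] = 0.000000
  V(0,0) = exp(-r*dt) * [p*31.607142 + (1-p)*0.000000] = 14.411469


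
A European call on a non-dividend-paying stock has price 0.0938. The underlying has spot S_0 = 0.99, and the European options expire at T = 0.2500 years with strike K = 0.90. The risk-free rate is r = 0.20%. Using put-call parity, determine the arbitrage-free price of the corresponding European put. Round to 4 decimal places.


Answer: Put price = 0.0034

Derivation:
Put-call parity: C - P = S_0 * exp(-qT) - K * exp(-rT).
S_0 * exp(-qT) = 0.9900 * 1.00000000 = 0.99000000
K * exp(-rT) = 0.9000 * 0.99950012 = 0.89955011
P = C - S*exp(-qT) + K*exp(-rT)
P = 0.0938 - 0.99000000 + 0.89955011 = 0.0034


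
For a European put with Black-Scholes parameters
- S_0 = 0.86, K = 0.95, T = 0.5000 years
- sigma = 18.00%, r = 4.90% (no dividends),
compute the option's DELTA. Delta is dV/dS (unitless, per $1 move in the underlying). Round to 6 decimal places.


d1 = -0.5258485637; d2 = -0.6531277843
phi(d1) = 0.3474283268; exp(-qT) = 1.0000000000; exp(-rT) = 0.9757976889
N(-d1) = 0.7005032853
Delta = -exp(-qT) * N(-d1) = -1.0000000000 * 0.7005032853 = -0.700503

Answer: Delta = -0.700503


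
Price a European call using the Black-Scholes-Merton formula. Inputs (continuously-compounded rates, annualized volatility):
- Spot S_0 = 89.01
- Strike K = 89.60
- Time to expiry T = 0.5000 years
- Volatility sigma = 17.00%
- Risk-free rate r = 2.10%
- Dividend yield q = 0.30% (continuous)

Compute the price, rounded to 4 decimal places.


Answer: Price = 4.3616

Derivation:
d1 = (ln(S/K) + (r - q + 0.5*sigma^2) * T) / (sigma * sqrt(T)) = 0.08001456
d2 = d1 - sigma * sqrt(T) = -0.04019359
exp(-rT) = 0.98955493; exp(-qT) = 0.99850112
C = S_0 * exp(-qT) * N(d1) - K * exp(-rT) * N(d2)
N(d1) = 0.53188716; N(d2) = 0.48396939
C = 89.0100 * 0.99850112 * 0.53188716 - 89.6000 * 0.98955493 * 0.48396939 = 4.3616


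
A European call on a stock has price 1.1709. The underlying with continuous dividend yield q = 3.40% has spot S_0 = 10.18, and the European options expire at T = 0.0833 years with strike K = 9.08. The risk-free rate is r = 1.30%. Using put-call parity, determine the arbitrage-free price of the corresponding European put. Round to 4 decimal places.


Answer: Put price = 0.0899

Derivation:
Put-call parity: C - P = S_0 * exp(-qT) - K * exp(-rT).
S_0 * exp(-qT) = 10.1800 * 0.99717181 = 10.15120899
K * exp(-rT) = 9.0800 * 0.99891769 = 9.07017259
P = C - S*exp(-qT) + K*exp(-rT)
P = 1.1709 - 10.15120899 + 9.07017259 = 0.0899


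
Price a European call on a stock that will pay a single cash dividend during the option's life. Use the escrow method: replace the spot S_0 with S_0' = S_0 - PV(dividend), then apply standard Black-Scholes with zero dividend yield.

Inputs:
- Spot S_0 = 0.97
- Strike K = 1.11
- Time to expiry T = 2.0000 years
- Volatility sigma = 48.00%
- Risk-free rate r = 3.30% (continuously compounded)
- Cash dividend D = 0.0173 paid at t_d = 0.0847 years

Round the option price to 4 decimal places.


PV(D) = D * exp(-r * t_d) = 0.0173 * 0.99720880 = 0.01725171
S_0' = S_0 - PV(D) = 0.9700 - 0.01725171 = 0.95274829
d1 = (ln(S_0'/K) + (r + sigma^2/2)*T) / (sigma*sqrt(T)) = 0.21159500
d2 = d1 - sigma*sqrt(T) = -0.46722751
exp(-rT) = 0.93613086
N(d1) = 0.58378849; N(d2) = 0.32016856
C = S_0' * N(d1) - K * exp(-rT) * N(d2) = 0.95274829 * 0.58378849 - 1.1100 * 0.93613086 * 0.32016856 = 0.2235

Answer: Price = 0.2235


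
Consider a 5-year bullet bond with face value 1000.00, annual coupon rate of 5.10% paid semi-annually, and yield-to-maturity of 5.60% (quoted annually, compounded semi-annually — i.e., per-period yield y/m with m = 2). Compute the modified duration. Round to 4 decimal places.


Answer: Modified duration = 4.3474

Derivation:
Coupon per period c = face * coupon_rate / m = 25.500000
Periods per year m = 2; per-period yield y/m = 0.028000
Number of cashflows N = 10
Cashflows (t years, CF_t, discount factor 1/(1+y/m)^(m*t), PV):
  t = 0.5000: CF_t = 25.500000, DF = 0.972763, PV = 24.805447
  t = 1.0000: CF_t = 25.500000, DF = 0.946267, PV = 24.129813
  t = 1.5000: CF_t = 25.500000, DF = 0.920493, PV = 23.472580
  t = 2.0000: CF_t = 25.500000, DF = 0.895422, PV = 22.833249
  t = 2.5000: CF_t = 25.500000, DF = 0.871033, PV = 22.211332
  t = 3.0000: CF_t = 25.500000, DF = 0.847308, PV = 21.606354
  t = 3.5000: CF_t = 25.500000, DF = 0.824230, PV = 21.017854
  t = 4.0000: CF_t = 25.500000, DF = 0.801780, PV = 20.445384
  t = 4.5000: CF_t = 25.500000, DF = 0.779941, PV = 19.888505
  t = 5.0000: CF_t = 1025.500000, DF = 0.758698, PV = 778.044645
Price P = sum_t PV_t = 978.455165
First compute Macaulay numerator sum_t t * PV_t:
  t * PV_t at t = 0.5000: 12.402724
  t * PV_t at t = 1.0000: 24.129813
  t * PV_t at t = 1.5000: 35.208871
  t * PV_t at t = 2.0000: 45.666499
  t * PV_t at t = 2.5000: 55.528330
  t * PV_t at t = 3.0000: 64.819063
  t * PV_t at t = 3.5000: 73.562490
  t * PV_t at t = 4.0000: 81.781534
  t * PV_t at t = 4.5000: 89.498274
  t * PV_t at t = 5.0000: 3890.223226
Macaulay duration D = 4372.820825 / 978.455165 = 4.469107
Modified duration = D / (1 + y/m) = 4.469107 / (1 + 0.028000) = 4.347380


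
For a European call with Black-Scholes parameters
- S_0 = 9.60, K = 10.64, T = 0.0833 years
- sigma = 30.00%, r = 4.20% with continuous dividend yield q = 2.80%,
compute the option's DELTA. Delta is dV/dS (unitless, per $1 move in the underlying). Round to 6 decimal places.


d1 = -1.1311709729; d2 = -1.2177561910
phi(d1) = 0.2104068129; exp(-qT) = 0.9976703179; exp(-rT) = 0.9965075130
N(d1) = 0.1289915684
Delta = exp(-qT) * N(d1) = 0.9976703179 * 0.1289915684 = 0.128691

Answer: Delta = 0.128691


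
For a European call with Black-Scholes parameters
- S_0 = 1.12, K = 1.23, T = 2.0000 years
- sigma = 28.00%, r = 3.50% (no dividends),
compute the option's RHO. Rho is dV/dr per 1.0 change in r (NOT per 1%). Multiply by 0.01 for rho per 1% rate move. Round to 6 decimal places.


d1 = 0.1381750187; d2 = -0.2578047788
phi(d1) = 0.3951520304; exp(-qT) = 1.0000000000; exp(-rT) = 0.9323938199
N(d2) = 0.3982787881
Rho = K*T*exp(-rT)*N(d2) = 1.2300 * 2.0000 * 0.9323938199 * 0.3982787881 = 0.913528

Answer: Rho = 0.913528


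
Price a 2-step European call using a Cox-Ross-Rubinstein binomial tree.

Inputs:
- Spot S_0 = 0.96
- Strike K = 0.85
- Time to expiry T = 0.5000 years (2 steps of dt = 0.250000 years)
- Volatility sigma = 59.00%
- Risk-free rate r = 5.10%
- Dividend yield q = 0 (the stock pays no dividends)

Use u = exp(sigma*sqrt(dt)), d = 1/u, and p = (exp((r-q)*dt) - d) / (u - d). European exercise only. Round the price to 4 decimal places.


Answer: Price = V(0,0) = 0.2257

Derivation:
dt = T/N = 0.250000
u = exp(sigma*sqrt(dt)) = 1.343126; d = 1/u = 0.744532
p = (exp((r-q)*dt) - d) / (u - d) = 0.448216
Discount per step: exp(-r*dt) = 0.987331
Stock lattice S(k, i) with i counting down-moves:
  k=0: S(0,0) = 0.9600
  k=1: S(1,0) = 1.2894; S(1,1) = 0.7148
  k=2: S(2,0) = 1.7318; S(2,1) = 0.9600; S(2,2) = 0.5322
Terminal payoffs V(N, i) = max(S_T - K, 0):
  V(2,0) = 0.881829; V(2,1) = 0.110000; V(2,2) = 0.000000
Backward induction: V(k, i) = exp(-r*dt) * [p * V(k+1, i) + (1-p) * V(k+1, i+1)].
  V(1,0) = exp(-r*dt) * [p*0.881829 + (1-p)*0.110000] = 0.450170
  V(1,1) = exp(-r*dt) * [p*0.110000 + (1-p)*0.000000] = 0.048679
  V(0,0) = exp(-r*dt) * [p*0.450170 + (1-p)*0.048679] = 0.225737


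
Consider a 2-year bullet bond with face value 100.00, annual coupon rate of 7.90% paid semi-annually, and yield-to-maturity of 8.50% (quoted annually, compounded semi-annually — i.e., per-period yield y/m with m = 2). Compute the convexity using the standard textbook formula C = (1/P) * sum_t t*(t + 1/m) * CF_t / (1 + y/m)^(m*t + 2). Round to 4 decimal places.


Answer: Convexity = 4.2588

Derivation:
Coupon per period c = face * coupon_rate / m = 3.950000
Periods per year m = 2; per-period yield y/m = 0.042500
Number of cashflows N = 4
Cashflows (t years, CF_t, discount factor 1/(1+y/m)^(m*t), PV):
  t = 0.5000: CF_t = 3.950000, DF = 0.959233, PV = 3.788969
  t = 1.0000: CF_t = 3.950000, DF = 0.920127, PV = 3.634502
  t = 1.5000: CF_t = 3.950000, DF = 0.882616, PV = 3.486333
  t = 2.0000: CF_t = 103.950000, DF = 0.846634, PV = 88.007612
Price P = sum_t PV_t = 98.917417
Convexity numerator sum_t t*(t + 1/m) * CF_t / (1+y/m)^(m*t + 2):
  t = 0.5000: term = 1.743167
  t = 1.0000: term = 5.016307
  t = 1.5000: term = 9.623610
  t = 2.0000: term = 404.890993
Convexity = (1/P) * sum = 421.274077 / 98.917417 = 4.258846


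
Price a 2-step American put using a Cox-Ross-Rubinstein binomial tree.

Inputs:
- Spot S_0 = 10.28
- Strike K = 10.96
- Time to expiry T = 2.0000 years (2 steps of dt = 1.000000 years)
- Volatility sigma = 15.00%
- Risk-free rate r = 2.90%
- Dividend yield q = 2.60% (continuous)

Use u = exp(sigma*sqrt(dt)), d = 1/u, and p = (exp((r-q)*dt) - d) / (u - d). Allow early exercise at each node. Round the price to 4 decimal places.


Answer: Price = V(0,0) = 1.2420

Derivation:
dt = T/N = 1.000000
u = exp(sigma*sqrt(dt)) = 1.161834; d = 1/u = 0.860708
p = (exp((r-q)*dt) - d) / (u - d) = 0.472548
Discount per step: exp(-r*dt) = 0.971416
Stock lattice S(k, i) with i counting down-moves:
  k=0: S(0,0) = 10.2800
  k=1: S(1,0) = 11.9437; S(1,1) = 8.8481
  k=2: S(2,0) = 13.8765; S(2,1) = 10.2800; S(2,2) = 7.6156
Terminal payoffs V(N, i) = max(K - S_T, 0):
  V(2,0) = 0.000000; V(2,1) = 0.680000; V(2,2) = 3.344389
Backward induction: V(k, i) = exp(-r*dt) * [p * V(k+1, i) + (1-p) * V(k+1, i+1)]; then take max(V_cont, immediate exercise) for American.
  V(1,0) = exp(-r*dt) * [p*0.000000 + (1-p)*0.680000] = 0.348416; exercise = 0.000000; V(1,0) = max -> 0.348416
  V(1,1) = exp(-r*dt) * [p*0.680000 + (1-p)*3.344389] = 2.025732; exercise = 2.111922; V(1,1) = max -> 2.111922
  V(0,0) = exp(-r*dt) * [p*0.348416 + (1-p)*2.111922] = 1.242035; exercise = 0.680000; V(0,0) = max -> 1.242035


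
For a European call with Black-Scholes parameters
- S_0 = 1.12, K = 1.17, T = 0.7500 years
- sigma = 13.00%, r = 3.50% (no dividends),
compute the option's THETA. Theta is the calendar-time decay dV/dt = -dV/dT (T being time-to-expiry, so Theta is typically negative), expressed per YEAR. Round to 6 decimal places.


Answer: Theta = -0.049984

Derivation:
d1 = -0.0984831965; d2 = -0.2110664990
phi(d1) = 0.3970123052; exp(-qT) = 1.0000000000; exp(-rT) = 0.9740915363
Theta = -S*exp(-qT)*phi(d1)*sigma/(2*sqrt(T)) - r*K*exp(-rT)*N(d2) + q*S*exp(-qT)*N(d1)
N(d1) = 0.4607743072; N(d2) = 0.4164176906; sqrt(T) = 0.8660254038
Term 1 = -1.1200 * 1.0000000000 * 0.3970123052 * 0.1300 / (2 * 0.8660254038) = -0.0333737275
Term 2 = -0.0350 * 1.1700 * 0.9740915363 * 0.4164176906 = -0.0166105054
Term 3 = 0 (no dividend yield, q = 0)
Theta = -0.0333737275 + (-0.0166105054) + (0.0000000000) = -0.049984


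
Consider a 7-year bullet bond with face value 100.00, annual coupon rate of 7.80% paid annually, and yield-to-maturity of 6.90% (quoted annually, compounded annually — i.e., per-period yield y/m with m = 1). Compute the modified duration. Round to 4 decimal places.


Answer: Modified duration = 5.3192

Derivation:
Coupon per period c = face * coupon_rate / m = 7.800000
Periods per year m = 1; per-period yield y/m = 0.069000
Number of cashflows N = 7
Cashflows (t years, CF_t, discount factor 1/(1+y/m)^(m*t), PV):
  t = 1.0000: CF_t = 7.800000, DF = 0.935454, PV = 7.296539
  t = 2.0000: CF_t = 7.800000, DF = 0.875074, PV = 6.825574
  t = 3.0000: CF_t = 7.800000, DF = 0.818591, PV = 6.385009
  t = 4.0000: CF_t = 7.800000, DF = 0.765754, PV = 5.972880
  t = 5.0000: CF_t = 7.800000, DF = 0.716327, PV = 5.587353
  t = 6.0000: CF_t = 7.800000, DF = 0.670091, PV = 5.226710
  t = 7.0000: CF_t = 107.800000, DF = 0.626839, PV = 67.573253
Price P = sum_t PV_t = 104.867316
First compute Macaulay numerator sum_t t * PV_t:
  t * PV_t at t = 1.0000: 7.296539
  t * PV_t at t = 2.0000: 13.651148
  t * PV_t at t = 3.0000: 19.155026
  t * PV_t at t = 4.0000: 23.891520
  t * PV_t at t = 5.0000: 27.936763
  t * PV_t at t = 6.0000: 31.360258
  t * PV_t at t = 7.0000: 473.012769
Macaulay duration D = 596.304022 / 104.867316 = 5.686271
Modified duration = D / (1 + y/m) = 5.686271 / (1 + 0.069000) = 5.319244


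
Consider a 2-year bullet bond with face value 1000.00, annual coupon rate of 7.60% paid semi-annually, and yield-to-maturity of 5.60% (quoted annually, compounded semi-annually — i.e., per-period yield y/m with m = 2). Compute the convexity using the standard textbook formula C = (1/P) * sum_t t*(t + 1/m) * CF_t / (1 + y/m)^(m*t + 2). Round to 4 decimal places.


Coupon per period c = face * coupon_rate / m = 38.000000
Periods per year m = 2; per-period yield y/m = 0.028000
Number of cashflows N = 4
Cashflows (t years, CF_t, discount factor 1/(1+y/m)^(m*t), PV):
  t = 0.5000: CF_t = 38.000000, DF = 0.972763, PV = 36.964981
  t = 1.0000: CF_t = 38.000000, DF = 0.946267, PV = 35.958152
  t = 1.5000: CF_t = 38.000000, DF = 0.920493, PV = 34.978747
  t = 2.0000: CF_t = 1038.000000, DF = 0.895422, PV = 929.447567
Price P = sum_t PV_t = 1037.349447
Convexity numerator sum_t t*(t + 1/m) * CF_t / (1+y/m)^(m*t + 2):
  t = 0.5000: term = 17.489374
  t = 1.0000: term = 51.039028
  t = 1.5000: term = 99.297720
  t = 2.0000: term = 4397.528572
Convexity = (1/P) * sum = 4565.354694 / 1037.349447 = 4.400981

Answer: Convexity = 4.4010


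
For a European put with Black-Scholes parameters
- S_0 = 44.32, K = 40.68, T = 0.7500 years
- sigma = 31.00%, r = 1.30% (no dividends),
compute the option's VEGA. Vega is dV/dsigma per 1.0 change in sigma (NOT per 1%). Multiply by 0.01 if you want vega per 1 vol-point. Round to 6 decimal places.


d1 = 0.4897679887; d2 = 0.2213001135
phi(d1) = 0.3538525866; exp(-qT) = 1.0000000000; exp(-rT) = 0.9902973771
Vega = S * exp(-qT) * phi(d1) * sqrt(T) = 44.3200 * 1.0000000000 * 0.3538525866 * 0.8660254038 = 13.581657

Answer: Vega = 13.581657


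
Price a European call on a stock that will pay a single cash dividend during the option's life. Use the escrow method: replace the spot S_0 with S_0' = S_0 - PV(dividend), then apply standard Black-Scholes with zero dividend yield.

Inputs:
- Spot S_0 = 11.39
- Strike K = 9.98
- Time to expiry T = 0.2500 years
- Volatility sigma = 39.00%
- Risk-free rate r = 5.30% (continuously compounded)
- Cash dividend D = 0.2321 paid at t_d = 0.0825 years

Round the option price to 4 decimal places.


Answer: Price = 1.6321

Derivation:
PV(D) = D * exp(-r * t_d) = 0.2321 * 0.99563705 = 0.23108736
S_0' = S_0 - PV(D) = 11.3900 - 0.23108736 = 11.15891264
d1 = (ln(S_0'/K) + (r + sigma^2/2)*T) / (sigma*sqrt(T)) = 0.73804066
d2 = d1 - sigma*sqrt(T) = 0.54304066
exp(-rT) = 0.98683739
N(d1) = 0.76975513; N(d2) = 0.70644910
C = S_0' * N(d1) - K * exp(-rT) * N(d2) = 11.15891264 * 0.76975513 - 9.9800 * 0.98683739 * 0.70644910 = 1.6321


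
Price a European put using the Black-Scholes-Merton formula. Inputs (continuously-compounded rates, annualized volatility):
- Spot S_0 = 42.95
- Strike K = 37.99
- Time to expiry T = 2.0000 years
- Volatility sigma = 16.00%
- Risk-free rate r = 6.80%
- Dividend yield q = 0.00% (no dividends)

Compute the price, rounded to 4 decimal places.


Answer: Price = 0.5352

Derivation:
d1 = (ln(S/K) + (r - q + 0.5*sigma^2) * T) / (sigma * sqrt(T)) = 1.25650082
d2 = d1 - sigma * sqrt(T) = 1.03022665
exp(-rT) = 0.87284263; exp(-qT) = 1.00000000
P = K * exp(-rT) * N(-d2) - S_0 * exp(-qT) * N(-d1)
N(-d1) = 0.10446722; N(-d2) = 0.15145181
P = 37.9900 * 0.87284263 * 0.15145181 - 42.9500 * 1.00000000 * 0.10446722 = 0.5352


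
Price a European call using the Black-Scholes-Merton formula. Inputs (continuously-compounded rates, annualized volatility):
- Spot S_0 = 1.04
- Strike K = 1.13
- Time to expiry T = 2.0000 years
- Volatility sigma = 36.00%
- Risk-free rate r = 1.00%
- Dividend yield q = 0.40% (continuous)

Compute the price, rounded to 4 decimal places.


d1 = (ln(S/K) + (r - q + 0.5*sigma^2) * T) / (sigma * sqrt(T)) = 0.11510732
d2 = d1 - sigma * sqrt(T) = -0.39400956
exp(-rT) = 0.98019867; exp(-qT) = 0.99203191
C = S_0 * exp(-qT) * N(d1) - K * exp(-rT) * N(d2)
N(d1) = 0.54581997; N(d2) = 0.34678699
C = 1.0400 * 0.99203191 * 0.54581997 - 1.1300 * 0.98019867 * 0.34678699 = 0.1790

Answer: Price = 0.1790


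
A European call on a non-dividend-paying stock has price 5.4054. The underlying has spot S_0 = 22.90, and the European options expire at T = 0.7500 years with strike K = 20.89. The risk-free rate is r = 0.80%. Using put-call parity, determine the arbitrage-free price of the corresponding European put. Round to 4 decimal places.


Answer: Put price = 3.2704

Derivation:
Put-call parity: C - P = S_0 * exp(-qT) - K * exp(-rT).
S_0 * exp(-qT) = 22.9000 * 1.00000000 = 22.90000000
K * exp(-rT) = 20.8900 * 0.99401796 = 20.76503527
P = C - S*exp(-qT) + K*exp(-rT)
P = 5.4054 - 22.90000000 + 20.76503527 = 3.2704


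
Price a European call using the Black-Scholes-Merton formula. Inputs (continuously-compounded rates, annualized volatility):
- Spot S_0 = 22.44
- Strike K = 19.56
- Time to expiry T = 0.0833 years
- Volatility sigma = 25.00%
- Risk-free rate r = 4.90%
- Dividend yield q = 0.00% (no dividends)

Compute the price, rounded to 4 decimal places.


Answer: Price = 2.9739

Derivation:
d1 = (ln(S/K) + (r - q + 0.5*sigma^2) * T) / (sigma * sqrt(T)) = 1.99632100
d2 = d1 - sigma * sqrt(T) = 1.92416665
exp(-rT) = 0.99592662; exp(-qT) = 1.00000000
C = S_0 * exp(-qT) * N(d1) - K * exp(-rT) * N(d2)
N(d1) = 0.97705050; N(d2) = 0.97283315
C = 22.4400 * 1.00000000 * 0.97705050 - 19.5600 * 0.99592662 * 0.97283315 = 2.9739


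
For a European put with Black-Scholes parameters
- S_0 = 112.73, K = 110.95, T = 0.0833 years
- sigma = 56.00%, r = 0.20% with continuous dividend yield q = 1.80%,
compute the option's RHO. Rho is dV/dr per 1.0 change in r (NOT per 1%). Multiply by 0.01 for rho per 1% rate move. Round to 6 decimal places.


Answer: Rho = -4.585591

Derivation:
d1 = 0.1710406374; d2 = 0.0094148969
phi(d1) = 0.3931492442; exp(-qT) = 0.9985017235; exp(-rT) = 0.9998334139
N(-d2) = 0.4962440551
Rho = -K*T*exp(-rT)*N(-d2) = -110.9500 * 0.0833 * 0.9998334139 * 0.4962440551 = -4.585591
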